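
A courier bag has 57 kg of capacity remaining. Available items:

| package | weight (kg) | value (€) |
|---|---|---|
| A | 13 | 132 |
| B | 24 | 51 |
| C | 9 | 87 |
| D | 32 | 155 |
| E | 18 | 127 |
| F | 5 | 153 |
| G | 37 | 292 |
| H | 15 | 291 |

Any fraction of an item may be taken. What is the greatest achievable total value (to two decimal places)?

Greedy by value/weight ratio, highest first.
Ratios (sorted): F 30.60, H 19.40, A 10.15, C 9.67, G 7.89, E 7.06, D 4.84, B 2.12
take F (5 @ 153); take H (15 @ 291); take A (13 @ 132); take C (9 @ 87); take 15/37 of G → 118.38. Capacity used 57/57.
Total value = 781.38

781.38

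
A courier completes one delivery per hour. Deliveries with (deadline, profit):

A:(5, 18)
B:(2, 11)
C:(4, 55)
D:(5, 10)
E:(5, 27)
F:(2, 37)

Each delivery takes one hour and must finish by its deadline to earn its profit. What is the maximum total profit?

Profit order: C=55 F=37 E=27 A=18 B=11 D=10
Assign: C→slot 4, F→slot 2, E→slot 5, A→slot 3, B→slot 1, D skipped.
Slots: [1:B] [2:F] [3:A] [4:C] [5:E]
Profit = 11 + 37 + 18 + 55 + 27 = 148

148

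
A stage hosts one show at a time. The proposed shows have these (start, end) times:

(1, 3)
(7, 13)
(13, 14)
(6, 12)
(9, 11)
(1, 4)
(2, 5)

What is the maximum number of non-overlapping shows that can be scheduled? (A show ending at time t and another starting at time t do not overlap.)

Sorted by end: (1,3)  (1,4)  (2,5)  (9,11)  (6,12)  (7,13)  (13,14)
take (1,3); take (9,11); take (13,14).
Selected 3 shows.

3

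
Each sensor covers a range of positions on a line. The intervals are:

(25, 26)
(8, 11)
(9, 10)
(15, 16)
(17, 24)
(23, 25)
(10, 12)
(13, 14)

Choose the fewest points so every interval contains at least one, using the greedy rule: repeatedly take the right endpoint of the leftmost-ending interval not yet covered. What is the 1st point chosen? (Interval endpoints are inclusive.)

Sort by right endpoint; whenever an interval is uncovered, place a point at its right end.
By right end: [9,10]  [8,11]  [10,12]  [13,14]  [15,16]  [17,24]  [23,25]  [25,26]
[9,10] uncovered → point at 10; [13,14] uncovered → point at 14; [15,16] uncovered → point at 16; [17,24] uncovered → point at 24; [25,26] uncovered → point at 26.
Points: 10, 14, 16, 24, 26 (5 total).

10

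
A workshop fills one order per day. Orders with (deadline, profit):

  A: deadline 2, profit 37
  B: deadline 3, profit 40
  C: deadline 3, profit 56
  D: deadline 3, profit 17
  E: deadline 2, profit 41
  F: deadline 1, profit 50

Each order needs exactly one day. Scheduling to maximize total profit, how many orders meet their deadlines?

3

Sort by profit descending; place each in the latest free slot ≤ its deadline.
By profit: C(d3,56), F(d1,50), E(d2,41), B(d3,40), A(d2,37), D(d3,17)
C→slot 3; F→slot 1; E→slot 2; B skipped; A skipped; D skipped.
3 of 6 scheduled.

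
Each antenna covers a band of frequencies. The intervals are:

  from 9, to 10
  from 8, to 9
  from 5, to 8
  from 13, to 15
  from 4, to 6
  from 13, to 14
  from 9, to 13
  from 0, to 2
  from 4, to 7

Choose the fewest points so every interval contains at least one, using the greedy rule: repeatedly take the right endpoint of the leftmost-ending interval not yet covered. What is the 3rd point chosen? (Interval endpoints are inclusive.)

9

Process intervals by earliest right end; each time one isn't hit yet, stab at its right endpoint.
By right end: [0,2]  [4,6]  [4,7]  [5,8]  [8,9]  [9,10]  [9,13]  [13,14]  [13,15]
[0,2] uncovered → point at 2; [4,6] uncovered → point at 6; [8,9] uncovered → point at 9; [13,14] uncovered → point at 14.
Points: 2, 6, 9, 14 (4 total).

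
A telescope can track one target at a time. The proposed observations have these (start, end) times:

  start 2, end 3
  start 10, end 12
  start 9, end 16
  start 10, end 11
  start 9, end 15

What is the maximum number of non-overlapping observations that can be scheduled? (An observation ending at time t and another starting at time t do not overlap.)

2

Order by finish time; keep every interval that doesn't clash with the previous kept one.
Sorted by end: (2,3)  (10,11)  (10,12)  (9,15)  (9,16)
take (2,3); take (10,11); skip (9,16).
Selected 2 observations.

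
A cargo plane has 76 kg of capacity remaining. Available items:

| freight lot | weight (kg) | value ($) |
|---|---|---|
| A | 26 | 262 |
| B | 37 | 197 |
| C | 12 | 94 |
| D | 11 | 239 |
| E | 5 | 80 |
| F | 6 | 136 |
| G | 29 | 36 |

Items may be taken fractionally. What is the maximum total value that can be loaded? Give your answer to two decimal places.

896.19

Greedy by value/weight ratio, highest first.
Ratios (sorted): F 22.67, D 21.73, E 16.00, A 10.08, C 7.83, B 5.32, G 1.24
take F (6 @ 136); take D (11 @ 239); take E (5 @ 80); take A (26 @ 262); take C (12 @ 94); take 16/37 of B → 85.19. Capacity used 76/76.
Total value = 896.19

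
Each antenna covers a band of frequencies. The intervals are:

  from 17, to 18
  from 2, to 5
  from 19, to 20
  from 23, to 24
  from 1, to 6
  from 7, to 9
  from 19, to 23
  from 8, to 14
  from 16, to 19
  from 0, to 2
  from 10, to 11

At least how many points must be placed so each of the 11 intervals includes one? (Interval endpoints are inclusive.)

6

By right end: [0,2]  [2,5]  [1,6]  [7,9]  [10,11]  [8,14]  [17,18]  [16,19]  [19,20]  [19,23]  [23,24]
[0,2] uncovered → point at 2; [7,9] uncovered → point at 9; [10,11] uncovered → point at 11; [17,18] uncovered → point at 18; [19,20] uncovered → point at 20; [23,24] uncovered → point at 24.
Points: 2, 9, 11, 18, 20, 24 (6 total).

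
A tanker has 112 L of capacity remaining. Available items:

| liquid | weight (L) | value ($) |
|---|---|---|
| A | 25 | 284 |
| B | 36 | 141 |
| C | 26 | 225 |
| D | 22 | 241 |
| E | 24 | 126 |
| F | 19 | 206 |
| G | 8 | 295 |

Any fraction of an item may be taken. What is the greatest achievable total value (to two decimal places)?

1314.00

Greedy by value/weight ratio, highest first.
Ratios (sorted): G 36.88, A 11.36, D 10.95, F 10.84, C 8.65, E 5.25, B 3.92
take G (8 @ 295); take A (25 @ 284); take D (22 @ 241); take F (19 @ 206); take C (26 @ 225); take 12/24 of E → 63.00. Capacity used 112/112.
Total value = 1314.00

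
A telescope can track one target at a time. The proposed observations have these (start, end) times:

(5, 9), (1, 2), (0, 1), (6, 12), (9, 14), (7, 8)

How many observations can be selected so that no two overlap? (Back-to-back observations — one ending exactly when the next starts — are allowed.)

4

Greedy by earliest finish: after sorting by end time, pick each interval compatible with the last pick.
By end time: (0,1), (1,2), (7,8), (5,9), (6,12), (9,14).
Pick (0,1); next start ≥ 1 → (1,2); next start ≥ 2 → (7,8); next start ≥ 8 → (9,14).
Selected 4 observations.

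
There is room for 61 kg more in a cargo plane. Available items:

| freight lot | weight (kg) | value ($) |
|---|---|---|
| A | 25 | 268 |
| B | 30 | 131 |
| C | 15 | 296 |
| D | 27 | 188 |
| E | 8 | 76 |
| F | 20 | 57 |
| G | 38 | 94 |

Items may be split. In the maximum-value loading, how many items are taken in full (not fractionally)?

Sort by value per unit weight and fill in that order.
Ratios (sorted): C 19.73, A 10.72, E 9.50, D 6.96, B 4.37, F 2.85, G 2.47
take C (15 @ 296); take A (25 @ 268); take E (8 @ 76); take 13/27 of D → 90.52. Capacity used 61/61.
3 item(s) taken whole; one partial (take 13/27 of D).

3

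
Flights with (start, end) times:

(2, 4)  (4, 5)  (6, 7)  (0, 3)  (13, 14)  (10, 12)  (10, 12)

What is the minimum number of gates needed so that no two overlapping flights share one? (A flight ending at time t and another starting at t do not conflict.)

2

Count concurrent intervals with a sweep; the peak is the room count.
Events (time:±→running): 0:+→1 2:+→2 … peak 2.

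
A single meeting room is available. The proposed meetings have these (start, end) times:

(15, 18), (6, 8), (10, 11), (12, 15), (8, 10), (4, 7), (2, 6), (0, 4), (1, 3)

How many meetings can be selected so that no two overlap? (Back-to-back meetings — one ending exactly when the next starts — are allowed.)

Order by finish time; keep every interval that doesn't clash with the previous kept one.
Sorted by end: (1,3)  (0,4)  (2,6)  (4,7)  (6,8)  (8,10)  (10,11)  (12,15)  (15,18)
take (1,3); skip (2,6); take (4,7); skip (6,8); take (8,10); take (10,11); take (12,15); take (15,18).
Selected 6 meetings.

6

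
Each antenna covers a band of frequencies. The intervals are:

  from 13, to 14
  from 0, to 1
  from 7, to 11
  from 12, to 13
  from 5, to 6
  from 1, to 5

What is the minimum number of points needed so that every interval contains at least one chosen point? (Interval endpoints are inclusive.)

Sort by right endpoint; whenever an interval is uncovered, place a point at its right end.
By right end: [0,1]  [1,5]  [5,6]  [7,11]  [12,13]  [13,14]
[0,1] uncovered → point at 1; [5,6] uncovered → point at 6; [7,11] uncovered → point at 11; [12,13] uncovered → point at 13.
Points: 1, 6, 11, 13 (4 total).

4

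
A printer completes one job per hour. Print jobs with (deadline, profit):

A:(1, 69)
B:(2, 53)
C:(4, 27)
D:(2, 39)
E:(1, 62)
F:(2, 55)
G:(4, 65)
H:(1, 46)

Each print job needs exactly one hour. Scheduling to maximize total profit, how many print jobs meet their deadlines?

Take jobs in profit order; each goes to the latest open slot no later than its deadline.
Profit order: A=69 G=65 E=62 F=55 B=53 H=46 D=39 C=27
Assign: A→slot 1, G→slot 4, E skipped, F→slot 2, B skipped, H skipped, D skipped, C→slot 3.
Slots: [1:A] [2:F] [3:C] [4:G]
4 of 8 scheduled.

4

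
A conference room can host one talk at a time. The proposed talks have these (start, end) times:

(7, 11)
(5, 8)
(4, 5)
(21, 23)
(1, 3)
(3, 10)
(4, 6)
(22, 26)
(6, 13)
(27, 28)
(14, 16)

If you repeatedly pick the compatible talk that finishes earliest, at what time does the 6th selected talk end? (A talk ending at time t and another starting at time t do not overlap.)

28

Sort by end time and greedily take each interval whose start is ≥ the last chosen end.
By end time: (1,3), (4,5), (4,6), (5,8), (3,10), (7,11), (6,13), (14,16), (21,23), (22,26), (27,28).
Pick (1,3); next start ≥ 3 → (4,5); next start ≥ 5 → (5,8); next start ≥ 8 → (14,16); next start ≥ 16 → (21,23); next start ≥ 23 → (27,28).
Selected: (1,3) (4,5) (5,8) (14,16) (21,23) (27,28)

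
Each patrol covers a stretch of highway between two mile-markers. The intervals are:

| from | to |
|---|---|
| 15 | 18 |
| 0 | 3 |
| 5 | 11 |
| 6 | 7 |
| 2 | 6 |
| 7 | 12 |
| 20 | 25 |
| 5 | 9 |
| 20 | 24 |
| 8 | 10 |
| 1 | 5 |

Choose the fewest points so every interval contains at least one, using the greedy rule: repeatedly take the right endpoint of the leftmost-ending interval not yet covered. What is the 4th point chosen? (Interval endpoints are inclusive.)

Process intervals by earliest right end; each time one isn't hit yet, stab at its right endpoint.
Sorted: [0,3] [1,5] [2,6] [6,7] [5,9] [8,10] [5,11] [7,12] [15,18] [20,24] [20,25]
{[0,3],[1,5],[2,6]} hit by 3; {[6,7],[5,9]} hit by 7; {[8,10],[5,11],[7,12]} hit by 10; {[15,18]} hit by 18; {[20,24],[20,25]} hit by 24.
Points: 3, 7, 10, 18, 24 (5 total).

18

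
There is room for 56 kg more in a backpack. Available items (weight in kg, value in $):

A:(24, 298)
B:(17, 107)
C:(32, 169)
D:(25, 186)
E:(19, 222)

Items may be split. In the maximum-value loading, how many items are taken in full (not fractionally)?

2

Greedy by value/weight ratio, highest first.
Ratios (sorted): A 12.42, E 11.68, D 7.44, B 6.29, C 5.28
take A (24 @ 298); take E (19 @ 222); take 13/25 of D → 96.72. Capacity used 56/56.
2 item(s) taken whole; one partial (take 13/25 of D).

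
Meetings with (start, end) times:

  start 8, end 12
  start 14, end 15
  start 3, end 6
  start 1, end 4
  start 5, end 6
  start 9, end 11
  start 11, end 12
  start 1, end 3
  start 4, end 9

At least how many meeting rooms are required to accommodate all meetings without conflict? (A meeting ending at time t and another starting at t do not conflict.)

3

The answer is the maximum number of intervals overlapping at any instant.
starts: [1, 1, 3, 4, 5, 8, 9, 11, 14]
ends:   [3, 4, 6, 6, 9, 11, 12, 12, 15]
s1→1 s1→2 e3→1 s3→2 e4→1 s4→2 s5→3  — peak 3.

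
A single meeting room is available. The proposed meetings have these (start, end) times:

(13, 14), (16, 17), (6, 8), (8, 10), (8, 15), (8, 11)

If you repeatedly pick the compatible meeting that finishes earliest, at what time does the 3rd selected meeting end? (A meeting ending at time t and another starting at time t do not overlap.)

Order by finish time; keep every interval that doesn't clash with the previous kept one.
Sorted by end: (6,8)  (8,10)  (8,11)  (13,14)  (8,15)  (16,17)
take (6,8); take (8,10); skip (8,11); take (13,14); take (16,17).
Selected: (6,8) (8,10) (13,14) (16,17)

14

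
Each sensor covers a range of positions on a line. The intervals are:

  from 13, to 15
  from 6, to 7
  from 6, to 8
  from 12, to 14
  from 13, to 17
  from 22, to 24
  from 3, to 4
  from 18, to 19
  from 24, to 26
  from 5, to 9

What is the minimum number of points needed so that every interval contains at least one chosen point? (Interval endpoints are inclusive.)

Process intervals by earliest right end; each time one isn't hit yet, stab at its right endpoint.
By right end: [3,4]  [6,7]  [6,8]  [5,9]  [12,14]  [13,15]  [13,17]  [18,19]  [22,24]  [24,26]
[3,4] uncovered → point at 4; [6,7] uncovered → point at 7; [12,14] uncovered → point at 14; [18,19] uncovered → point at 19; [22,24] uncovered → point at 24.
Points: 4, 7, 14, 19, 24 (5 total).

5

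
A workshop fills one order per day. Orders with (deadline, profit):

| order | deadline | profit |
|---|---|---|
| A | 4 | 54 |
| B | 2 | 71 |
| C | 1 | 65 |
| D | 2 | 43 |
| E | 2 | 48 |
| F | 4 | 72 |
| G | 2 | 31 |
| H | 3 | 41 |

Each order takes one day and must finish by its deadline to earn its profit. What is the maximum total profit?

262

Take jobs in profit order; each goes to the latest open slot no later than its deadline.
By profit: F(d4,72), B(d2,71), C(d1,65), A(d4,54), E(d2,48), D(d2,43), H(d3,41), G(d2,31)
F→slot 4; B→slot 2; C→slot 1; A→slot 3; E skipped; D skipped; H skipped; G skipped.
Profit = 65 + 71 + 54 + 72 = 262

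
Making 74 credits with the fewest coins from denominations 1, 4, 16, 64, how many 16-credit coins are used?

Greedy: take as many of the largest coin as possible, then repeat with the remainder.
74 − 1×64→10 − 2×4→2 − 2×1→0
Count of 16: 0

0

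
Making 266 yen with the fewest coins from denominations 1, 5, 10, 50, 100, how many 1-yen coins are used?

266 − 2×100→66 − 1×50→16 − 1×10→6 − 1×5→1 − 1×1→0
Count of 1: 1

1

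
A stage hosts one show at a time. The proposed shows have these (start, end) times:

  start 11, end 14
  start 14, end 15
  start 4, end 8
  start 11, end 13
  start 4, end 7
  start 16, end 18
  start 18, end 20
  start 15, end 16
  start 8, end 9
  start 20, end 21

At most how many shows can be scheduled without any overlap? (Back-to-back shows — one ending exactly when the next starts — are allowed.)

8

Greedy by earliest finish: after sorting by end time, pick each interval compatible with the last pick.
Sorted by end: (4,7)  (4,8)  (8,9)  (11,13)  (11,14)  (14,15)  (15,16)  (16,18)  (18,20)  (20,21)
take (4,7); take (8,9); take (11,13); take (14,15); take (15,16); take (16,18); take (18,20); take (20,21).
Selected 8 shows.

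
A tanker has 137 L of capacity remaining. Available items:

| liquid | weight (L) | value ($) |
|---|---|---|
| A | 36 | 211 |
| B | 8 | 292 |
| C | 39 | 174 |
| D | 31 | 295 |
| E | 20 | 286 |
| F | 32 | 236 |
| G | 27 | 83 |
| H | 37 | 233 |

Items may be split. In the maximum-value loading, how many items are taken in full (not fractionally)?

Ratios (sorted): B 36.50, E 14.30, D 9.52, F 7.38, H 6.30, A 5.86, C 4.46, G 3.07
take B (8 @ 292); take E (20 @ 286); take D (31 @ 295); take F (32 @ 236); take H (37 @ 233); take 9/36 of A → 52.75. Capacity used 137/137.
5 item(s) taken whole; one partial (take 9/36 of A).

5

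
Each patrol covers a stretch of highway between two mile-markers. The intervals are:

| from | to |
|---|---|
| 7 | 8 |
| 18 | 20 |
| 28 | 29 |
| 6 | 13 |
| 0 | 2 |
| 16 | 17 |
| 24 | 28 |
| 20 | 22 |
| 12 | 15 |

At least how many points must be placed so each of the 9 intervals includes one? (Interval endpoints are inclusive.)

6

Sort by right endpoint; whenever an interval is uncovered, place a point at its right end.
Sorted: [0,2] [7,8] [6,13] [12,15] [16,17] [18,20] [20,22] [24,28] [28,29]
{[0,2]} hit by 2; {[7,8],[6,13]} hit by 8; {[12,15]} hit by 15; {[16,17]} hit by 17; {[18,20],[20,22]} hit by 20; {[24,28],[28,29]} hit by 28.
Points: 2, 8, 15, 17, 20, 28 (6 total).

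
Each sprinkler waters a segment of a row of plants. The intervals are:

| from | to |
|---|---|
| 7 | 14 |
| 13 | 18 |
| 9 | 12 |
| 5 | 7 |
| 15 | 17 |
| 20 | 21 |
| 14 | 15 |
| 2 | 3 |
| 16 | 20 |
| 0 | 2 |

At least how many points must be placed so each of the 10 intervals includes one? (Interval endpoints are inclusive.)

Sorted: [0,2] [2,3] [5,7] [9,12] [7,14] [14,15] [15,17] [13,18] [16,20] [20,21]
{[0,2],[2,3]} hit by 2; {[5,7]} hit by 7; {[9,12],[7,14]} hit by 12; {[14,15],[15,17],[13,18]} hit by 15; {[16,20],[20,21]} hit by 20.
Points: 2, 7, 12, 15, 20 (5 total).

5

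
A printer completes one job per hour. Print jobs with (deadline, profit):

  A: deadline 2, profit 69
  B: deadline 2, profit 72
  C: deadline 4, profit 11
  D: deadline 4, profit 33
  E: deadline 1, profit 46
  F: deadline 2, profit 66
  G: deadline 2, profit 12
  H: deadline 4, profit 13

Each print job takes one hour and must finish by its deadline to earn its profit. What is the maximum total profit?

Take jobs in profit order; each goes to the latest open slot no later than its deadline.
Profit order: B=72 A=69 F=66 E=46 D=33 H=13 G=12 C=11
Assign: B→slot 2, A→slot 1, F skipped, E skipped, D→slot 4, H→slot 3, G skipped, C skipped.
Slots: [1:A] [2:B] [3:H] [4:D]
Profit = 69 + 72 + 13 + 33 = 187

187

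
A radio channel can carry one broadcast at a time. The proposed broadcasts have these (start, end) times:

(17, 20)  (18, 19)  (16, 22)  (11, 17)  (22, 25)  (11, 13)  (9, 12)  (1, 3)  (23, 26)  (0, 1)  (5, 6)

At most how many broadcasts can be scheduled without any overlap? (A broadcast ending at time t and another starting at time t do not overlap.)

Sorted by end: (0,1)  (1,3)  (5,6)  (9,12)  (11,13)  (11,17)  (18,19)  (17,20)  (16,22)  (22,25)  (23,26)
take (0,1); take (1,3); take (5,6); take (9,12); skip (11,13); take (18,19); skip (17,20); skip (16,22); take (22,25); skip (23,26).
Selected 6 broadcasts.

6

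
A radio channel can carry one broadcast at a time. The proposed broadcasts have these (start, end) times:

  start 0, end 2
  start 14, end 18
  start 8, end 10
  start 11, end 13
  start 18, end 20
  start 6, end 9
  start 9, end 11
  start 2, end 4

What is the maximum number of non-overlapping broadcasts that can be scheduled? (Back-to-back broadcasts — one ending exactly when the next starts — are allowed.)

7

Sorted by end: (0,2)  (2,4)  (6,9)  (8,10)  (9,11)  (11,13)  (14,18)  (18,20)
take (0,2); take (2,4); take (6,9); take (9,11); take (11,13); take (14,18); take (18,20).
Selected 7 broadcasts.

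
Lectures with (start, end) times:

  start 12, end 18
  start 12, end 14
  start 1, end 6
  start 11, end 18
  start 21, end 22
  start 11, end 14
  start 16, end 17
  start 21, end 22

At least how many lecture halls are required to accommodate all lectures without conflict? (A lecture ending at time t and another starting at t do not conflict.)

Events (time:±→running): 1:+→1 6:-→0 11:+→1 11:+→2 12:+→3 12:+→4 … peak 4.

4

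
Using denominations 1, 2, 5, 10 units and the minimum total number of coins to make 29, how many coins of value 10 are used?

Use the largest denomination that fits, subtract, and repeat.
29 = 2×10 + 1×5 + 2×2
Count of 10: 2

2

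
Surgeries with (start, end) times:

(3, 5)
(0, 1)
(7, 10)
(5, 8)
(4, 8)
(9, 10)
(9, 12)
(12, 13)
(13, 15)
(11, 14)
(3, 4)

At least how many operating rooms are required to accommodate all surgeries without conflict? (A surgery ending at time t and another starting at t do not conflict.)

Count concurrent intervals with a sweep; the peak is the room count.
Events (time:±→running): 0:+→1 1:-→0 3:+→1 3:+→2 4:-→1 4:+→2 5:-→1 5:+→2 7:+→3 … peak 3.

3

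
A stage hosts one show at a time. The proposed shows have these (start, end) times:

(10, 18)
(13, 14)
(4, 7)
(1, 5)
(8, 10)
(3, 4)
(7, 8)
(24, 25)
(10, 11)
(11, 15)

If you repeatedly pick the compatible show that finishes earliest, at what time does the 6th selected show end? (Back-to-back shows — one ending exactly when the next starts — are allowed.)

Sorted by end: (3,4)  (1,5)  (4,7)  (7,8)  (8,10)  (10,11)  (13,14)  (11,15)  (10,18)  (24,25)
take (3,4); take (4,7); take (7,8); take (8,10); take (10,11); take (13,14); take (24,25).
Selected: (3,4) (4,7) (7,8) (8,10) (10,11) (13,14) (24,25)

14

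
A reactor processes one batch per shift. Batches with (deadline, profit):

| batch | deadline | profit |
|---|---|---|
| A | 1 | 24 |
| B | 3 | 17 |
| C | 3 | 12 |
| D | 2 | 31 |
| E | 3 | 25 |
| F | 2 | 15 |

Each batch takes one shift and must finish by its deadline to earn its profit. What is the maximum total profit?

80

Profit order: D=31 E=25 A=24 B=17 F=15 C=12
Assign: D→slot 2, E→slot 3, A→slot 1, B skipped, F skipped, C skipped.
Slots: [1:A] [2:D] [3:E]
Profit = 24 + 31 + 25 = 80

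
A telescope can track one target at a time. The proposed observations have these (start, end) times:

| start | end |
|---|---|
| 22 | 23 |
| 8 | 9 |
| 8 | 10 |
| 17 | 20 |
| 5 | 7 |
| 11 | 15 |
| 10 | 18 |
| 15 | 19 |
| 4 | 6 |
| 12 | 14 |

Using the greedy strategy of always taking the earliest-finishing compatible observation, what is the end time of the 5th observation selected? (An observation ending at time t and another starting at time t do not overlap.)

23

Order by finish time; keep every interval that doesn't clash with the previous kept one.
Sorted by end: (4,6)  (5,7)  (8,9)  (8,10)  (12,14)  (11,15)  (10,18)  (15,19)  (17,20)  (22,23)
take (4,6); take (8,9); skip (8,10); take (12,14); take (15,19); take (22,23).
Selected: (4,6) (8,9) (12,14) (15,19) (22,23)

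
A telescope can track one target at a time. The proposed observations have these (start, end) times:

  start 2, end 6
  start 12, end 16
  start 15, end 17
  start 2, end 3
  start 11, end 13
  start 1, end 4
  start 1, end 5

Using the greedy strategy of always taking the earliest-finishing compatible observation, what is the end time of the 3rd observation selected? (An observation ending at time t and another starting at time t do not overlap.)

Sort by end time and greedily take each interval whose start is ≥ the last chosen end.
Sorted by end: (2,3)  (1,4)  (1,5)  (2,6)  (11,13)  (12,16)  (15,17)
take (2,3); skip (1,5); skip (2,6); take (11,13); take (15,17).
Selected: (2,3) (11,13) (15,17)

17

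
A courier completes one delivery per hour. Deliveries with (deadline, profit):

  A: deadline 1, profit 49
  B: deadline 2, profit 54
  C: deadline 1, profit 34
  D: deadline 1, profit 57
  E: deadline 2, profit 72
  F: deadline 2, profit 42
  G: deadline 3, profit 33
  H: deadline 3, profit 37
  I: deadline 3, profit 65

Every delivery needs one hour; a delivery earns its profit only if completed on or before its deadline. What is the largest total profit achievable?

194

By profit: E(d2,72), I(d3,65), D(d1,57), B(d2,54), A(d1,49), F(d2,42), H(d3,37), C(d1,34), G(d3,33)
E→slot 2; I→slot 3; D→slot 1; B skipped; A skipped; F skipped; H skipped; C skipped; G skipped.
Profit = 57 + 72 + 65 = 194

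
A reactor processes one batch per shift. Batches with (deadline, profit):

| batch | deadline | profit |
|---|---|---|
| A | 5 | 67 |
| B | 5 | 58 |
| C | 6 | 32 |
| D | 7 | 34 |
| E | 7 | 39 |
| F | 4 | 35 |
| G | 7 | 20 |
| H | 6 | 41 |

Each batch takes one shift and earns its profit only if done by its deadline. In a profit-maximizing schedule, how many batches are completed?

Take jobs in profit order; each goes to the latest open slot no later than its deadline.
Profit order: A=67 B=58 H=41 E=39 F=35 D=34 C=32 G=20
Assign: A→slot 5, B→slot 4, H→slot 6, E→slot 7, F→slot 3, D→slot 2, C→slot 1, G skipped.
Slots: [1:C] [2:D] [3:F] [4:B] [5:A] [6:H] [7:E]
7 of 8 scheduled.

7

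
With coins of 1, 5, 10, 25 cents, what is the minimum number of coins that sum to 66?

5

66 − 2×25→16 − 1×10→6 − 1×5→1 − 1×1→0
Total coins = 2 + 1 + 1 + 1 = 5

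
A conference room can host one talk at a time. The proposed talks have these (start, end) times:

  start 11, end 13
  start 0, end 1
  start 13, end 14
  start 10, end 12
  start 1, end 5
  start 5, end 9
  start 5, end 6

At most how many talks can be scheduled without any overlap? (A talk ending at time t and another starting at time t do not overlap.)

5

Sort by end time and greedily take each interval whose start is ≥ the last chosen end.
Sorted by end: (0,1)  (1,5)  (5,6)  (5,9)  (10,12)  (11,13)  (13,14)
take (0,1); take (1,5); take (5,6); skip (5,9); take (10,12); skip (11,13); take (13,14).
Selected 5 talks.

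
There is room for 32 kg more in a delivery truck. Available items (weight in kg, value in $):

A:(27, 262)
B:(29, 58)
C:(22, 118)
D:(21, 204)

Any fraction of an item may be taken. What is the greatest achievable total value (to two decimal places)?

310.74

Greedy by value/weight ratio, highest first.
Ratios (sorted): D 9.71, A 9.70, C 5.36, B 2.00
take D (21 @ 204); take 11/27 of A → 106.74. Capacity used 32/32.
Total value = 310.74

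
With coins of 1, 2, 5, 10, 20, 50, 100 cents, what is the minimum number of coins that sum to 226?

5

Greedy: take as many of the largest coin as possible, then repeat with the remainder.
226 = 2×100 + 1×20 + 1×5 + 1×1
Total coins = 2 + 1 + 1 + 1 = 5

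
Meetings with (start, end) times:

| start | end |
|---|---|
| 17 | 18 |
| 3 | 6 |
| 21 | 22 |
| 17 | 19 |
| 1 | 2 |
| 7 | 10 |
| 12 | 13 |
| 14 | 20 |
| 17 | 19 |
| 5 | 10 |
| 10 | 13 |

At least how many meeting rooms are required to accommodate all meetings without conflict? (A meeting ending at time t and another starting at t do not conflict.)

4

starts: [1, 3, 5, 7, 10, 12, 14, 17, 17, 17, 21]
ends:   [2, 6, 10, 10, 13, 13, 18, 19, 19, 20, 22]
s1→1 e2→0 s3→1 s5→2 e6→1 s7→2 e10→1 e10→0 s10→1 s12→2 e13→1 e13→0 s14→1 s17→2 s17→3 s17→4  — peak 4.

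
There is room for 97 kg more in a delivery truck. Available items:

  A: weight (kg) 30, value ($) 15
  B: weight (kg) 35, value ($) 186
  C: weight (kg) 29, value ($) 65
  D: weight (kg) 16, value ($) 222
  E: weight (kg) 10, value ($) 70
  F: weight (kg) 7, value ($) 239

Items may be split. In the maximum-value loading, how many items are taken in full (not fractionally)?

5

Sort by value per unit weight and fill in that order.
Order: F (239/7=34.14) > D (222/16=13.88) > E (70/10=7.00) > B (186/35=5.31) > C (65/29=2.24) > A (15/30=0.50)
Fill: take F (7 @ 239) → take D (16 @ 222) → take E (10 @ 70) → take B (35 @ 186) → take C (29 @ 65); 97/97 used.
5 item(s) taken whole.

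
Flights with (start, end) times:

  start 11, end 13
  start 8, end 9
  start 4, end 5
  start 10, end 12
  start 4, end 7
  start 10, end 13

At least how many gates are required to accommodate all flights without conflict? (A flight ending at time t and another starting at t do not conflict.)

3

The answer is the maximum number of intervals overlapping at any instant.
starts: [4, 4, 8, 10, 10, 11]
ends:   [5, 7, 9, 12, 13, 13]
s4→1 s4→2 e5→1 e7→0 s8→1 e9→0 s10→1 s10→2 s11→3  — peak 3.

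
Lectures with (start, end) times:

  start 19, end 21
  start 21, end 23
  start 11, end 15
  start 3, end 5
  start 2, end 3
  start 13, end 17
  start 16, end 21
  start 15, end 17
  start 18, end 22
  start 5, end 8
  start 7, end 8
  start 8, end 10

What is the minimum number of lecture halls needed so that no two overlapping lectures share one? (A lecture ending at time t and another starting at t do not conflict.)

The answer is the maximum number of intervals overlapping at any instant.
starts: [2, 3, 5, 7, 8, 11, 13, 15, 16, 18, 19, 21]
ends:   [3, 5, 8, 8, 10, 15, 17, 17, 21, 21, 22, 23]
s2→1 e3→0 s3→1 e5→0 s5→1 s7→2 e8→1 e8→0 s8→1 e10→0 s11→1 s13→2 e15→1 s15→2 s16→3  — peak 3.

3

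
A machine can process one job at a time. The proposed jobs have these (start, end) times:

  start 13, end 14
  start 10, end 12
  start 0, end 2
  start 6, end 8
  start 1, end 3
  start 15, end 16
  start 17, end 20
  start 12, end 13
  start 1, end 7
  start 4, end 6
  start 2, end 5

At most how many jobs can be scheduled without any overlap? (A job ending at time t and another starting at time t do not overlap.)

Sorted by end: (0,2)  (1,3)  (2,5)  (4,6)  (1,7)  (6,8)  (10,12)  (12,13)  (13,14)  (15,16)  (17,20)
take (0,2); take (2,5); take (6,8); take (10,12); take (12,13); take (13,14); take (15,16); take (17,20).
Selected 8 jobs.

8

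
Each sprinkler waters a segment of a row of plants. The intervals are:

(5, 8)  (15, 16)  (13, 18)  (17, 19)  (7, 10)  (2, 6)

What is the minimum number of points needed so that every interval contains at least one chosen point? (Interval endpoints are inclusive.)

4

By right end: [2,6]  [5,8]  [7,10]  [15,16]  [13,18]  [17,19]
[2,6] uncovered → point at 6; [7,10] uncovered → point at 10; [15,16] uncovered → point at 16; [17,19] uncovered → point at 19.
Points: 6, 10, 16, 19 (4 total).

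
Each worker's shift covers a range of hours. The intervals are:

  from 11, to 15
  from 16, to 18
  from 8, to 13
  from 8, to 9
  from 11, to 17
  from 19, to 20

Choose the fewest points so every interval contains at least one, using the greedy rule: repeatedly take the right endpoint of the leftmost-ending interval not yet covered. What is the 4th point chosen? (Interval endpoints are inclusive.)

20

Sort by right endpoint; whenever an interval is uncovered, place a point at its right end.
By right end: [8,9]  [8,13]  [11,15]  [11,17]  [16,18]  [19,20]
[8,9] uncovered → point at 9; [11,15] uncovered → point at 15; [16,18] uncovered → point at 18; [19,20] uncovered → point at 20.
Points: 9, 15, 18, 20 (4 total).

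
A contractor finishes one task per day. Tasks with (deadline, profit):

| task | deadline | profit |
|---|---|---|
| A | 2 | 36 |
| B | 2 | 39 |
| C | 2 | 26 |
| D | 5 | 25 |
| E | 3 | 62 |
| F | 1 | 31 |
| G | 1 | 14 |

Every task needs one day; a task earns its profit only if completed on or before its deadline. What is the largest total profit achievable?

Take jobs in profit order; each goes to the latest open slot no later than its deadline.
By profit: E(d3,62), B(d2,39), A(d2,36), F(d1,31), C(d2,26), D(d5,25), G(d1,14)
E→slot 3; B→slot 2; A→slot 1; F skipped; C skipped; D→slot 5; G skipped.
Profit = 36 + 39 + 62 + 25 = 162

162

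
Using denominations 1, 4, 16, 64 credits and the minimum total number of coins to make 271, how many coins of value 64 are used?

271 − 4×64→15 − 3×4→3 − 3×1→0
Count of 64: 4

4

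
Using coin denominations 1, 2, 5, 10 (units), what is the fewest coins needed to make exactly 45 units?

5

45 = 4×10 + 1×5
Total coins = 4 + 1 = 5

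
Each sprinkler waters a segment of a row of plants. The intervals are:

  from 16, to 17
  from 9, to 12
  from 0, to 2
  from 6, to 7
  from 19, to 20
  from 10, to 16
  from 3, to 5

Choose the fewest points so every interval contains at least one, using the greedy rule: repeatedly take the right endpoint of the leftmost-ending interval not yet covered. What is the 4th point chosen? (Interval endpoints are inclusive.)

By right end: [0,2]  [3,5]  [6,7]  [9,12]  [10,16]  [16,17]  [19,20]
[0,2] uncovered → point at 2; [3,5] uncovered → point at 5; [6,7] uncovered → point at 7; [9,12] uncovered → point at 12; [16,17] uncovered → point at 17; [19,20] uncovered → point at 20.
Points: 2, 5, 7, 12, 17, 20 (6 total).

12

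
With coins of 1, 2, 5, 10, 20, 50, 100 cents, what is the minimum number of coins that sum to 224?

5

224 = 2×100 + 1×20 + 2×2
Total coins = 2 + 1 + 2 = 5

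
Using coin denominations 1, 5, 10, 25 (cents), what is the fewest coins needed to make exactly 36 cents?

36 − 1×25→11 − 1×10→1 − 1×1→0
Total coins = 1 + 1 + 1 = 3

3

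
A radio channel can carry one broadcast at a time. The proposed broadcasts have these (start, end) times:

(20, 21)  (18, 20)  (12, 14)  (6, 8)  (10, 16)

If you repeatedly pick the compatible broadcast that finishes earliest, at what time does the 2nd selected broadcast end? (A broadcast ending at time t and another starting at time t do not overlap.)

14

Sort by end time and greedily take each interval whose start is ≥ the last chosen end.
Sorted by end: (6,8)  (12,14)  (10,16)  (18,20)  (20,21)
take (6,8); take (12,14); skip (10,16); take (18,20); take (20,21).
Selected: (6,8) (12,14) (18,20) (20,21)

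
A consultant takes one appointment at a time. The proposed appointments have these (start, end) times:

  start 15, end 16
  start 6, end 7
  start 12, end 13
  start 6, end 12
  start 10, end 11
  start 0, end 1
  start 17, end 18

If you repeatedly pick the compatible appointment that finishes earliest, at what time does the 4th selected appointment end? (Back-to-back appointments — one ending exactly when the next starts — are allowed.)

13

Order by finish time; keep every interval that doesn't clash with the previous kept one.
Sorted by end: (0,1)  (6,7)  (10,11)  (6,12)  (12,13)  (15,16)  (17,18)
take (0,1); take (6,7); take (10,11); skip (6,12); take (12,13); take (15,16); take (17,18).
Selected: (0,1) (6,7) (10,11) (12,13) (15,16) (17,18)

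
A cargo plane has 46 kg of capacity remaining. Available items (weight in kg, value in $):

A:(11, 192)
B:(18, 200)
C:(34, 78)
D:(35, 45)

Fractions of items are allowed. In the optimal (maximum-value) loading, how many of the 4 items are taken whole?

2

Order: A (192/11=17.45) > B (200/18=11.11) > C (78/34=2.29) > D (45/35=1.29)
Fill: take A (11 @ 192) → take B (18 @ 200) → take 17/34 of C → 39.00; 46/46 used.
2 item(s) taken whole; one partial (take 17/34 of C).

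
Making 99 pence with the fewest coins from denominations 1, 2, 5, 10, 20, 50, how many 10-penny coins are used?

0

Use the largest denomination that fits, subtract, and repeat.
99 − 1×50→49 − 2×20→9 − 1×5→4 − 2×2→0
Count of 10: 0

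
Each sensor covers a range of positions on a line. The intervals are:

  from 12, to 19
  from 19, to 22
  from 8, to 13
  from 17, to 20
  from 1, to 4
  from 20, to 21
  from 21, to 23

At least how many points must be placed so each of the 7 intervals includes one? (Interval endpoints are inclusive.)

Process intervals by earliest right end; each time one isn't hit yet, stab at its right endpoint.
Sorted: [1,4] [8,13] [12,19] [17,20] [20,21] [19,22] [21,23]
{[1,4]} hit by 4; {[8,13],[12,19]} hit by 13; {[17,20],[20,21],[19,22]} hit by 20; {[21,23]} hit by 23.
Points: 4, 13, 20, 23 (4 total).

4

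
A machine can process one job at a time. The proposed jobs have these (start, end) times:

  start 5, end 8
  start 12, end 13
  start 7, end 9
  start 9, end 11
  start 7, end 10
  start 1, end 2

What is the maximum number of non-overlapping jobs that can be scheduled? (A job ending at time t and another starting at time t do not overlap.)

4

Sorted by end: (1,2)  (5,8)  (7,9)  (7,10)  (9,11)  (12,13)
take (1,2); take (5,8); take (9,11); take (12,13).
Selected 4 jobs.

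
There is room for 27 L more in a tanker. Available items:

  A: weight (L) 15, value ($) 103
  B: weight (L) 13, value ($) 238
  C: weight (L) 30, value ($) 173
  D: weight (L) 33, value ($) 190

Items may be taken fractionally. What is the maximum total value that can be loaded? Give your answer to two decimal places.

334.13

Sort by value per unit weight and fill in that order.
Ratios (sorted): B 18.31, A 6.87, C 5.77, D 5.76
take B (13 @ 238); take 14/15 of A → 96.13. Capacity used 27/27.
Total value = 334.13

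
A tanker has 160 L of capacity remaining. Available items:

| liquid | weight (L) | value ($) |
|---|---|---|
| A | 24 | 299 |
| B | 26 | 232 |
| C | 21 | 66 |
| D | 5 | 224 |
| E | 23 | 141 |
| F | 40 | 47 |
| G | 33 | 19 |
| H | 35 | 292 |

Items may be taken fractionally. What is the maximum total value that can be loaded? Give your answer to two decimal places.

Order: D (224/5=44.80) > A (299/24=12.46) > B (232/26=8.92) > H (292/35=8.34) > E (141/23=6.13) > C (66/21=3.14) > F (47/40=1.18) > G (19/33=0.58)
Fill: take D (5 @ 224) → take A (24 @ 299) → take B (26 @ 232) → take H (35 @ 292) → take E (23 @ 141) → take C (21 @ 66) → take 26/40 of F → 30.55; 160/160 used.
Total value = 1284.55

1284.55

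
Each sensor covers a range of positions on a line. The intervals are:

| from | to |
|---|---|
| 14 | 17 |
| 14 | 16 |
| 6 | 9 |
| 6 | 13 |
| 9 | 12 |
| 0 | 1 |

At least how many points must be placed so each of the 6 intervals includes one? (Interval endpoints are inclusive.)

3

Process intervals by earliest right end; each time one isn't hit yet, stab at its right endpoint.
Sorted: [0,1] [6,9] [9,12] [6,13] [14,16] [14,17]
{[0,1]} hit by 1; {[6,9],[9,12],[6,13]} hit by 9; {[14,16],[14,17]} hit by 16.
Points: 1, 9, 16 (3 total).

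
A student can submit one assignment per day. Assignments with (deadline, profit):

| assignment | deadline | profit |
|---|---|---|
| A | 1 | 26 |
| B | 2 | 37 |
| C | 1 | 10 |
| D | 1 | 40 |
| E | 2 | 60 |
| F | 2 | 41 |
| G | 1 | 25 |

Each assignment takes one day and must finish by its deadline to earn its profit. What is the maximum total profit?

101

Profit order: E=60 F=41 D=40 B=37 A=26 G=25 C=10
Assign: E→slot 2, F→slot 1, D skipped, B skipped, A skipped, G skipped, C skipped.
Slots: [1:F] [2:E]
Profit = 41 + 60 = 101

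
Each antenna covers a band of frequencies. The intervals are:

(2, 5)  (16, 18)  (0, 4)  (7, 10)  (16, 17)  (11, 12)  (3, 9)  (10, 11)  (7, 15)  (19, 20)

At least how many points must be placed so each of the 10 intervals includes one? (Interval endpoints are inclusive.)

By right end: [0,4]  [2,5]  [3,9]  [7,10]  [10,11]  [11,12]  [7,15]  [16,17]  [16,18]  [19,20]
[0,4] uncovered → point at 4; [7,10] uncovered → point at 10; [11,12] uncovered → point at 12; [16,17] uncovered → point at 17; [19,20] uncovered → point at 20.
Points: 4, 10, 12, 17, 20 (5 total).

5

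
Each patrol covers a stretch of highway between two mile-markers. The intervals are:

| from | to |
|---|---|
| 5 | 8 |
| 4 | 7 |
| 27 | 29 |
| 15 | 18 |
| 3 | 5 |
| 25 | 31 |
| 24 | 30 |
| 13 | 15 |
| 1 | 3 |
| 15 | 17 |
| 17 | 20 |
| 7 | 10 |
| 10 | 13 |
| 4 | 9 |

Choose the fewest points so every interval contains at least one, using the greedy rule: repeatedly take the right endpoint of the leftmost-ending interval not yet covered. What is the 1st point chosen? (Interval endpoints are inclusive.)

By right end: [1,3]  [3,5]  [4,7]  [5,8]  [4,9]  [7,10]  [10,13]  [13,15]  [15,17]  [15,18]  [17,20]  [27,29]  [24,30]  [25,31]
[1,3] uncovered → point at 3; [4,7] uncovered → point at 7; [10,13] uncovered → point at 13; [15,17] uncovered → point at 17; [27,29] uncovered → point at 29.
Points: 3, 7, 13, 17, 29 (5 total).

3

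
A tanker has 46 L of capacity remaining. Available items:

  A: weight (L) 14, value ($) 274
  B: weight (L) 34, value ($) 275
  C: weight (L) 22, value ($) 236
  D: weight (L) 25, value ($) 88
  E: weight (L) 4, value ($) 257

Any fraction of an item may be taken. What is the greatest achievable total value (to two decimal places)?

Sort by value per unit weight and fill in that order.
Ratios (sorted): E 64.25, A 19.57, C 10.73, B 8.09, D 3.52
take E (4 @ 257); take A (14 @ 274); take C (22 @ 236); take 6/34 of B → 48.53. Capacity used 46/46.
Total value = 815.53

815.53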